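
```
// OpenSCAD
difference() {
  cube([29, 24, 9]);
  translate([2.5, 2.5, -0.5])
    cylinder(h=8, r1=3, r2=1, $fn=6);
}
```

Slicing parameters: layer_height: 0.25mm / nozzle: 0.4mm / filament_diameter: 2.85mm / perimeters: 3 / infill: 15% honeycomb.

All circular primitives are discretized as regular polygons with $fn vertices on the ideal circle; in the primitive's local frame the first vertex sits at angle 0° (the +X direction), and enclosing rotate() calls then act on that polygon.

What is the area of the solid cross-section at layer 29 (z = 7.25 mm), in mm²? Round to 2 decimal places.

693.07 mm²

At z = 7.25 mm: the cube (footprint 29×24) is included at this height (area 696.00 mm²); the cone at (2.5, 2.5) (r1=3→r2=1) has section circumradius 1.062 here — a regular 6-gon (area = (6/2)·1.062²·sin(360°/6) = 2.93 mm²); Taking the first minus the rest: starting from the 29×24 cube (696.00 mm²), the cone at (2.5, 2.5) lies wholly inside it (removes its full 2.93 mm² and its 6.38 mm outline becomes a hole wall) — area = 693.07 mm². Overall, the cross-section is one region with 1 hole. Net area = 693.07 mm².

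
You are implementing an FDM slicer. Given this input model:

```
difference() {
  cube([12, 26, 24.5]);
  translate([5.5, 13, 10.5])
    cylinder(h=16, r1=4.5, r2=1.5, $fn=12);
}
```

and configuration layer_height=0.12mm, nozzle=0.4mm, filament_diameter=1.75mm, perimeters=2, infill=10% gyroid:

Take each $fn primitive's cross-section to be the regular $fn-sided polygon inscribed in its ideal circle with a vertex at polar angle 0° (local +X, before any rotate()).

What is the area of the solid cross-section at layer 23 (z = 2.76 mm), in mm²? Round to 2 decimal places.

At z = 2.76 mm: the cube is present — its section is the full 12×26 rectangle (area 312.00 mm²); the cone at (5.5, 13) does not reach this height (z outside [10.5, 26.5]); Subtracting the remaining from the first: none of the subtracted shapes is present at this height, so the 12×26 cube is unchanged — area = 312.00 mm². Overall, the cross-section is a single solid region. Net area = 312.00 mm².

312.00 mm²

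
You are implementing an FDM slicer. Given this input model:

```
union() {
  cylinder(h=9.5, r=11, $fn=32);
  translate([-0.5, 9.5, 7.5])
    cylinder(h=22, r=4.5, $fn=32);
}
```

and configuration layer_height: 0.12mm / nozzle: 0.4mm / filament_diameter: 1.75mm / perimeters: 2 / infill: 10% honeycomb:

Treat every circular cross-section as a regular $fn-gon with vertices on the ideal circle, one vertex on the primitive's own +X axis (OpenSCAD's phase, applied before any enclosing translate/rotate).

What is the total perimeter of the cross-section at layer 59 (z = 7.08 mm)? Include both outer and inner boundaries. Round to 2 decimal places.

At z = 7.08 mm: the r=11 cylinder gives a regular 32-gon of circumradius 11 (constant along its height) (perimeter = 2·32·11.000·sin(180°/32) = 69.00 mm); the cylinder at (-0.5, 9.5) is absent (z outside [7.5, 29.5]); Taking the union: only the r=11 cylinder is present, so the union is just that shape — boundary = 69.00 mm. Overall, the cross-section is a single solid region. Total boundary length (outer) = 69.00 mm.

69.00 mm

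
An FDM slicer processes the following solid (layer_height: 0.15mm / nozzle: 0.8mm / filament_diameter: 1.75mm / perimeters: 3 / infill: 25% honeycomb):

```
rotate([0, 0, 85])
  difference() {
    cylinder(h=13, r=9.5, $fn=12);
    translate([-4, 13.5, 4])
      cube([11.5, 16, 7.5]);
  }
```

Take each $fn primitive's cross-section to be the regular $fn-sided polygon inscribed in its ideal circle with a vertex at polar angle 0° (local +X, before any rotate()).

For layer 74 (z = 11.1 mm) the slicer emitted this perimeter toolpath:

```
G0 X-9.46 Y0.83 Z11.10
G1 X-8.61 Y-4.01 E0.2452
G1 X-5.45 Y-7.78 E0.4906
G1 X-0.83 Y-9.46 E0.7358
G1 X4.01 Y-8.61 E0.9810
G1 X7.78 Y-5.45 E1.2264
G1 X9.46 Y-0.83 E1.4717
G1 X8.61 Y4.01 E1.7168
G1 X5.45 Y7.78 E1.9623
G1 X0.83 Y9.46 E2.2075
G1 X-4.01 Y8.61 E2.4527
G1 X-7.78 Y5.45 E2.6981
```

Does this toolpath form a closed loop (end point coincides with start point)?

no

Start point (G0): (-9.46, 0.83). End point (last G1): the path does not return to the start — open.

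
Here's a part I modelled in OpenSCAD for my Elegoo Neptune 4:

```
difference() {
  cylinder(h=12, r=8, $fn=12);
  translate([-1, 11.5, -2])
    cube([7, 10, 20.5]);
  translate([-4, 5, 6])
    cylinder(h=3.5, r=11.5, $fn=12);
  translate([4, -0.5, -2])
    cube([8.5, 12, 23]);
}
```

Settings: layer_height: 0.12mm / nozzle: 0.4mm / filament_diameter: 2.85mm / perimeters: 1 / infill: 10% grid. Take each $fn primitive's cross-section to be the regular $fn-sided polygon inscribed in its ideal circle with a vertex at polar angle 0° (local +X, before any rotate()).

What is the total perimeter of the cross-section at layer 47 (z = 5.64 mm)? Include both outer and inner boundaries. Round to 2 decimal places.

52.19 mm

At z = 5.64 mm: the r=8 cylinder gives a regular 12-gon of circumradius 8 (constant along its height) (perimeter = 2·12·8.000·sin(180°/12) = 49.69 mm); the cube at (-1, 11.5) (footprint 7×10) is included at this height (perimeter 34.00 mm); the cylinder at (-4, 5) does not reach this height (z outside [6, 9.5]); the cube at (4, -0.5) (footprint 8.5×12) is included at this height (perimeter 41.00 mm); Subtracting the remaining from the first: starting from the r=8 cylinder, the 7×10 cube at (-1, 11.5) misses the remaining region (no effect); the 8.5×12 cube at (4, -0.5) partially overlaps it — only the 20.11 mm² overlap (of its 102.00 mm²) is removed, clipping the outline — boundary = 52.19 mm. Overall, the cross-section is a single solid region. Total boundary length (outer) = 52.19 mm.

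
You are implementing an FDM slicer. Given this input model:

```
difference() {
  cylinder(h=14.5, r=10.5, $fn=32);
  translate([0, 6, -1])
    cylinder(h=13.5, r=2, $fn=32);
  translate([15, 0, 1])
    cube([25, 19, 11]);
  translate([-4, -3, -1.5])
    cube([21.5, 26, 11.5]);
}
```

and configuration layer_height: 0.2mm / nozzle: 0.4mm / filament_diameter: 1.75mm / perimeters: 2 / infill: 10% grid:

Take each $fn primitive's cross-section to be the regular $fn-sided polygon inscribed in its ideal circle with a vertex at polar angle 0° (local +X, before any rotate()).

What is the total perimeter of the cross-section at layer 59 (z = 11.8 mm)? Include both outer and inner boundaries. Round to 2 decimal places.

At z = 11.8 mm: the cylinder: section is a regular 32-gon, circumradius r=10.5 (perimeter = 2·32·10.500·sin(180°/32) = 65.87 mm); the r=2 cylinder at (0, 6) gives a regular 32-gon of circumradius 2 (constant along its height) (perimeter = 2·32·2.000·sin(180°/32) = 12.55 mm); the cube at (15, 0) is present — its section is the full 25×19 rectangle (perimeter 88.00 mm); the cube at (-4, -3) is not intersected at this z (z outside [-1.5, 10]); After the difference (first − rest): starting from the r=10.5 cylinder, the r=2 cylinder at (0, 6) lies wholly inside it (removes its full 12.49 mm² and its 12.55 mm outline becomes a hole wall); the 25×19 cube at (15, 0) misses the remaining region (no effect) — boundary (outer + 1 inner loop) = 78.41 mm. Overall, the cross-section is one region with 1 hole. Total boundary length (outer + inner) = 78.41 mm.

78.41 mm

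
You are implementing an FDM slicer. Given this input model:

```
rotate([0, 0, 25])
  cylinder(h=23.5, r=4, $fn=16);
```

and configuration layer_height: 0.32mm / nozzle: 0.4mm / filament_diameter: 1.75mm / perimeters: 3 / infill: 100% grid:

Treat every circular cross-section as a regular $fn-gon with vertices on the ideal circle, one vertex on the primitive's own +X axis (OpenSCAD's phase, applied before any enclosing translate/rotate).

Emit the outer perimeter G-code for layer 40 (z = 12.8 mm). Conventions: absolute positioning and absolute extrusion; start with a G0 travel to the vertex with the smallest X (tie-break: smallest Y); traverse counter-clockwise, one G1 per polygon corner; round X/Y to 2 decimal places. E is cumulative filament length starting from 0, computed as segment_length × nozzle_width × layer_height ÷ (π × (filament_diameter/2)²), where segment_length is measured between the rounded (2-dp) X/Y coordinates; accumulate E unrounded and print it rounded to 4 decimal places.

At z = 12.8 mm: the r=4 cylinder contributes a regular 16-gon of circumradius 4; (rotated 25° about Z; rotation is an isometry so areas/perimeters/island counts are preserved). The outline is a single polygon with 16 vertices. Extrusion per mm of travel: 0.4 × 0.32 / (π × 0.875²) = 0.053216. Accumulating E over each segment gives final E = 1.3296.

G0 X-4.00 Y-0.17 Z12.80
G1 X-3.63 Y-1.69 E0.0833
G1 X-2.70 Y-2.95 E0.1666
G1 X-1.37 Y-3.76 E0.2495
G1 X0.17 Y-4.00 E0.3324
G1 X1.69 Y-3.63 E0.4157
G1 X2.95 Y-2.70 E0.4990
G1 X3.76 Y-1.37 E0.5819
G1 X4.00 Y0.17 E0.6648
G1 X3.63 Y1.69 E0.7481
G1 X2.70 Y2.95 E0.8314
G1 X1.37 Y3.76 E0.9143
G1 X-0.17 Y4.00 E0.9972
G1 X-1.69 Y3.63 E1.0805
G1 X-2.95 Y2.70 E1.1638
G1 X-3.76 Y1.37 E1.2467
G1 X-4.00 Y-0.17 E1.3296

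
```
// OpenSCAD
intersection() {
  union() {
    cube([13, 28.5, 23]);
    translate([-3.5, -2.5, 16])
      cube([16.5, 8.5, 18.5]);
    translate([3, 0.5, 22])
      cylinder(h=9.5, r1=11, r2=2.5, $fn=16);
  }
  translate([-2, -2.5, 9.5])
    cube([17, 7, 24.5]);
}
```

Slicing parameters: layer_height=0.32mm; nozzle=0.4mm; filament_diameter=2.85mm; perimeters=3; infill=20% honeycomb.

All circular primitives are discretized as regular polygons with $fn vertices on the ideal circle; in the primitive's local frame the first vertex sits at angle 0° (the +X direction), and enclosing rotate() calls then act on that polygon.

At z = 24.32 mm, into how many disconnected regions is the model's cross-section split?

1

At z = 24.32 mm: the cube is not intersected at this z (z outside [0, 23]); the cube at (-3.5, -2.5) (footprint 16.5×8.5) is included at this height; the cone at (3, 0.5): at t=0.244 of its height the radius interpolates to r₁+(r₂−r₁)t = 8.924, giving a regular 16-gon of that circumradius; Combining (union): the regions partially overlap (shared area 126.18 mm²), so overlapping operands fuse into one piece — 1 connected region; the cube at (-2, -2.5) (footprint 17×7) is included at this height; Taking the intersection: the 17×7 cube at (-2, -2.5) partially overlaps that combined region; clipping to the common part keeps 105.00 mm² — 1 connected region. The result has 1 disconnected region.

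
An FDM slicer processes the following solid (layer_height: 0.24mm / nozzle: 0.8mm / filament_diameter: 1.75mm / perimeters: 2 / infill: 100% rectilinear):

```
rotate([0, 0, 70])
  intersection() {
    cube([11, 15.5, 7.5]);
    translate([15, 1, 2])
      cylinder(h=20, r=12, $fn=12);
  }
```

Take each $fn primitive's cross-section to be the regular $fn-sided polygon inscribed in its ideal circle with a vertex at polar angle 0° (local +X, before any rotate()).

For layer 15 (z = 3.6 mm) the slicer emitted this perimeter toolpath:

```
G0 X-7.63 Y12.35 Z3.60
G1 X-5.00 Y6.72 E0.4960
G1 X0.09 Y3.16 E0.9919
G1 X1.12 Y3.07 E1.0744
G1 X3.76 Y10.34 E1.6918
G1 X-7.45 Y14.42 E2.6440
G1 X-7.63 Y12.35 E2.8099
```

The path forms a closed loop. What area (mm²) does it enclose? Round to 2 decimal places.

70.06 mm²

Apply the shoelace formula to the sequence of (X, Y) vertices; enclosed area = 70.06 mm².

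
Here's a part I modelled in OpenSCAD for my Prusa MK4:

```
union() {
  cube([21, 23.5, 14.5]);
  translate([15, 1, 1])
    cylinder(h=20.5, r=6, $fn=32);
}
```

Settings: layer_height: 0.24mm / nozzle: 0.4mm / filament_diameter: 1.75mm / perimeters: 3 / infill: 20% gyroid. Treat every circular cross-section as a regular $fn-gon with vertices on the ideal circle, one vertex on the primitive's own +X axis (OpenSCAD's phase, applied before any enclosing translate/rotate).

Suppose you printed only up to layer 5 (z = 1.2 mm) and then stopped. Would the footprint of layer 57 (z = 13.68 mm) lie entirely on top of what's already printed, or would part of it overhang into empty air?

entirely on top

Compare the two slices. At z = 1.2: the cube (footprint 21×23.5) is included at this height (area 493.50 mm²); the r=6 cylinder at (15, 1) gives a regular 32-gon of circumradius 6 (constant along its height) (area = (32/2)·6.000²·sin(360°/32) = 112.37 mm²); Combining (union): the regions partially overlap — summed areas 605.87 mm² minus the doubly-counted overlap 68.09 mm² gives 537.78 mm² — area = 537.78 mm². At z = 13.68: the 21×23.5 cube contributes its full rectangle (area 493.50 mm²); the cylinder at (15, 1): section is a regular 32-gon, circumradius r=6 (area = (32/2)·6.000²·sin(360°/32) = 112.37 mm²); Taking the union: the regions partially overlap — summed areas 605.87 mm² minus the doubly-counted overlap 68.09 mm² gives 537.78 mm² — area = 537.78 mm². Checking containment: the cross-section at z = 13.68 is a subset of the cross-section at z = 1.2.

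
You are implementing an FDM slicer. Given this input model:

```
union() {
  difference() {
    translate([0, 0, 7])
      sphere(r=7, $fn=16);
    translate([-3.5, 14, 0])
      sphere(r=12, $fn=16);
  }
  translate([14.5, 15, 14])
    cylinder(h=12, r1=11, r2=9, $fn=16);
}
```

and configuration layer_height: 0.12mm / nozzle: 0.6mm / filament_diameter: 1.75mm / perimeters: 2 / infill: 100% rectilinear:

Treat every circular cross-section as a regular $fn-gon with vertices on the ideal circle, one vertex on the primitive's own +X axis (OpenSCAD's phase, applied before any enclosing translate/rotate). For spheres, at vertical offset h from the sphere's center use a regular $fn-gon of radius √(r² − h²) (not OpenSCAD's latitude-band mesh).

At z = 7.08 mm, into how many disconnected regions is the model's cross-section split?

1

At z = 7.08 mm: the r=7 sphere slices to a regular 16-gon of circumradius 7.000 (√(r²−h²) with h=0.08 from center); the r=12 sphere at (-3.5, 14) contributes a regular 16-gon of circumradius √(12²−7.08²) = 9.689; After the difference (first − rest): starting from the r=7 sphere, the r=12 sphere at (-3.5, 14) partially overlaps it — only the 10.78 mm² overlap (of its 287.39 mm²) is removed, clipping the outline — 1 connected region; the cone at (14.5, 15) is not intersected at this z (z outside [14, 26]); Combining (union): only the result so far is present, so the union is just that shape — 1 connected region. The result has 1 disconnected region.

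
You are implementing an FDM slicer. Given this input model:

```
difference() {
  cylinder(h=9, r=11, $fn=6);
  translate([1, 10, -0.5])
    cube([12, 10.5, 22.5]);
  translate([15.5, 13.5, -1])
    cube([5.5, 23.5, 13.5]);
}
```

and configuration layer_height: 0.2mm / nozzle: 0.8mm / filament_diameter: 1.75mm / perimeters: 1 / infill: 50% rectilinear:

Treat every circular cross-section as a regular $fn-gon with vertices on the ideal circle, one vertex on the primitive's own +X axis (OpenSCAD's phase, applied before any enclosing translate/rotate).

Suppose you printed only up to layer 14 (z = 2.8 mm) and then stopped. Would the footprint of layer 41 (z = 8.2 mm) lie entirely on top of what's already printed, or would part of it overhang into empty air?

Compare the two slices. At z = 2.8: the cylinder: section is a regular 6-gon, circumradius r=11 (area = (6/2)·11.000²·sin(360°/6) = 314.37 mm²); the cube at (1, 10) (footprint 12×10.5) is included at this height (area 126.00 mm²); the 5.5×23.5 cube at (15.5, 13.5) contributes its full rectangle (area 129.25 mm²); After the difference (first − rest): starting from the r=11 cylinder (314.37 mm²), the 12×10.5 cube at (1, 10) misses the remaining region (no effect); the 5.5×23.5 cube at (15.5, 13.5) misses the remaining region (no effect) — area = 314.37 mm². At z = 8.2: the cylinder: section is a regular 6-gon, circumradius r=11 (area = (6/2)·11.000²·sin(360°/6) = 314.37 mm²); the cube at (1, 10) is present — its section is the full 12×10.5 rectangle (area 126.00 mm²); the 5.5×23.5 cube at (15.5, 13.5) contributes its full rectangle (area 129.25 mm²); After the difference (first − rest): starting from the r=11 cylinder (314.37 mm²), the 12×10.5 cube at (1, 10) misses the remaining region (no effect); the 5.5×23.5 cube at (15.5, 13.5) misses the remaining region (no effect) — area = 314.37 mm². Checking containment: the cross-section at z = 8.2 is a subset of the cross-section at z = 2.8.

entirely on top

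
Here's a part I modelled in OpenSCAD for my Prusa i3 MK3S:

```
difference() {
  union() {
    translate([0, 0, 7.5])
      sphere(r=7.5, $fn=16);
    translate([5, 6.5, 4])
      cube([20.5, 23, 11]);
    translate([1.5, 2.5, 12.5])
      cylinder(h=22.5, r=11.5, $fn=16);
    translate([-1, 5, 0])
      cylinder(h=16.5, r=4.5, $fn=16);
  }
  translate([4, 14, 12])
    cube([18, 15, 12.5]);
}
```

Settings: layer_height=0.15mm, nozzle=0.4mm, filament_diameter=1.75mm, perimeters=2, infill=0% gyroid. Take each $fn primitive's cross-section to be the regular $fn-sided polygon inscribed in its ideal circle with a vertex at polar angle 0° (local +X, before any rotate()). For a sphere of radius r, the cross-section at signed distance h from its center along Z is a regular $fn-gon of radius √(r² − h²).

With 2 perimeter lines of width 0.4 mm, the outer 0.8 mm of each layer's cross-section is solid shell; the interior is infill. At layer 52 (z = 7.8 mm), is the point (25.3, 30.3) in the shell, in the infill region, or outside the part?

outside

At z = 7.8 mm: the sphere: section is a regular 16-gon, circumradius = √(r²−h²) = √(7.5²−0.3²) = 7.494; the cube at (5, 6.5) (footprint 20.5×23) is included at this height; the cylinder at (1.5, 2.5) is not intersected at this z (z outside [12.5, 35]); the cylinder at (-1, 5): section is a regular 16-gon, circumradius r=4.5; Merging all regions: the regions partially overlap (shared area 47.22 mm²), so overlapping operands fuse into one piece — 2 connected regions; the cube at (4, 14) is absent (z outside [12, 24.5]); After the difference (first − rest): none of the subtracted shapes is present at this height, so that combined region is unchanged — 2 connected regions. Overall, the cross-section has 2 separate islands. The nearest boundary edge runs (5.00, 29.50)→(25.50, 29.50); distance from the point to it = 0.80 mm. The point is not inside any of the regions above, so it lies outside the cross-section (0.80 mm from the nearest boundary).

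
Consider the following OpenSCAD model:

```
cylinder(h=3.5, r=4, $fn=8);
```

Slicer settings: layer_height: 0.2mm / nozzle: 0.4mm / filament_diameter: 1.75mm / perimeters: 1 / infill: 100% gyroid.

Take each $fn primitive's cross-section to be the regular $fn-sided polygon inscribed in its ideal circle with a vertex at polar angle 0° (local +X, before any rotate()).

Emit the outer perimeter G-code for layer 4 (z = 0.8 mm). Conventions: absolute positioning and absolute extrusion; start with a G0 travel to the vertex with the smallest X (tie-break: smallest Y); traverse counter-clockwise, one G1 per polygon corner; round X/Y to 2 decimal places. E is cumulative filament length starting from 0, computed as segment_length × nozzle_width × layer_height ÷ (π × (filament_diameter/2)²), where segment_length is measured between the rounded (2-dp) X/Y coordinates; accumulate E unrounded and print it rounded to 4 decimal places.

G0 X-4.00 Y0.00 Z0.80
G1 X-2.83 Y-2.83 E0.1019
G1 X0.00 Y-4.00 E0.2037
G1 X2.83 Y-2.83 E0.3056
G1 X4.00 Y0.00 E0.4074
G1 X2.83 Y2.83 E0.5093
G1 X0.00 Y4.00 E0.6111
G1 X-2.83 Y2.83 E0.7130
G1 X-4.00 Y0.00 E0.8148

At z = 0.8 mm: the cylinder: section is a regular 8-gon, circumradius r=4. The outline is a single polygon with 8 vertices. Extrusion per mm of travel: 0.4 × 0.2 / (π × 0.875²) = 0.033260. Accumulating E over each segment gives final E = 0.8148.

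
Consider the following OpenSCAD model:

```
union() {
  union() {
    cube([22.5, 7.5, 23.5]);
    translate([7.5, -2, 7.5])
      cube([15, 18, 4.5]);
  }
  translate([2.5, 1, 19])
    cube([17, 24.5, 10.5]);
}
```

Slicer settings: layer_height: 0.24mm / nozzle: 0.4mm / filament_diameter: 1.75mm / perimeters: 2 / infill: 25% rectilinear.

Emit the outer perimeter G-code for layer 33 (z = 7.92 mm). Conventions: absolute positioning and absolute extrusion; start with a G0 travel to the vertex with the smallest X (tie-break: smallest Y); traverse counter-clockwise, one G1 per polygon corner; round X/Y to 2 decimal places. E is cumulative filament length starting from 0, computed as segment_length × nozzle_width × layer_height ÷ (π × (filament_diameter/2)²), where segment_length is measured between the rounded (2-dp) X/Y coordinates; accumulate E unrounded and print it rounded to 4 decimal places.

G0 X0.00 Y0.00 Z7.92
G1 X7.50 Y0.00 E0.2993
G1 X7.50 Y-2.00 E0.3792
G1 X22.50 Y-2.00 E0.9778
G1 X22.50 Y16.00 E1.6963
G1 X7.50 Y16.00 E2.2949
G1 X7.50 Y7.50 E2.6342
G1 X0.00 Y7.50 E2.9335
G1 X0.00 Y0.00 E3.2329

At z = 7.92 mm: the cube is present — its section is the full 22.5×7.5 rectangle; the cube at (7.5, -2) (footprint 15×18) is included at this height; Combining (union): the regions partially overlap (shared area 112.50 mm²), so overlapping operands fuse into one piece — 1 connected region; the cube at (2.5, 1) does not reach this height (z outside [19, 29.5]); Merging all regions: only the result so far is present, so the union is just that shape — 1 connected region. The outline is a single polygon with 8 vertices. Extrusion per mm of travel: 0.4 × 0.24 / (π × 0.875²) = 0.039912. Accumulating E over each segment gives final E = 3.2329.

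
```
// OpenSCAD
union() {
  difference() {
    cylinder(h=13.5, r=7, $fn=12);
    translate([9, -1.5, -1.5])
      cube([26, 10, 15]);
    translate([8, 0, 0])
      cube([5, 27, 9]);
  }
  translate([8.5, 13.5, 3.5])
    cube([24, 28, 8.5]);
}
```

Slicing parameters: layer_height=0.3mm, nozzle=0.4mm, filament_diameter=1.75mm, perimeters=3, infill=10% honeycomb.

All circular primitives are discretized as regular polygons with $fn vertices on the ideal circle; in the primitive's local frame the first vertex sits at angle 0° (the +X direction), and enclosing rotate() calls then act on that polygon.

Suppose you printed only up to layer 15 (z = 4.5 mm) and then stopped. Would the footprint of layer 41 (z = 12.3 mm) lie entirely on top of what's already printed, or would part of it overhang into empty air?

Compare the two slices. At z = 4.5: the r=7 cylinder gives a regular 12-gon of circumradius 7 (constant along its height) (area = (12/2)·7.000²·sin(360°/12) = 147.00 mm²); the 26×10 cube at (9, -1.5) contributes its full rectangle (area 260.00 mm²); the cube at (8, 0) (footprint 5×27) is included at this height (area 135.00 mm²); After the difference (first − rest): starting from the r=7 cylinder (147.00 mm²), the 26×10 cube at (9, -1.5) misses the remaining region (no effect); the 5×27 cube at (8, 0) misses the remaining region (no effect) — area = 147.00 mm²; the 24×28 cube at (8.5, 13.5) contributes its full rectangle (area 672.00 mm²); Taking the union: the 2 present regions are separate (no shared area or edge), so areas and boundary lengths simply add and each stays a separate island — area = 819.00 mm². At z = 12.3: the cylinder: section is a regular 12-gon, circumradius r=7 (area = (12/2)·7.000²·sin(360°/12) = 147.00 mm²); the cube at (9, -1.5) is present — its section is the full 26×10 rectangle (area 260.00 mm²); the cube at (8, 0) is absent (z outside [0, 9]); After the difference (first − rest): starting from the r=7 cylinder (147.00 mm²), the 26×10 cube at (9, -1.5) misses the remaining region (no effect) — area = 147.00 mm²; the cube at (8.5, 13.5) is not intersected at this z (z outside [3.5, 12]); Combining (union): only that combined region is present, so the union is just that shape — area = 147.00 mm². Checking containment: the cross-section at z = 12.3 is a subset of the cross-section at z = 4.5.

entirely on top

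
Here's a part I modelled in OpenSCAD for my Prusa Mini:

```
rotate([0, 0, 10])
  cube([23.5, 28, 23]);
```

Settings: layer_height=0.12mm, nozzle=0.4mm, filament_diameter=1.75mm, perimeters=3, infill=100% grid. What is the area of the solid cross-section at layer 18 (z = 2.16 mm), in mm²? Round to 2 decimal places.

At z = 2.16 mm: the cube (footprint 23.5×28) is included at this height (area 658.00 mm²); (whole slice rotated 10° about Z — lengths, areas and connectivity unchanged). Overall, the cross-section is a single solid region. Net area = 658.00 mm².

658.00 mm²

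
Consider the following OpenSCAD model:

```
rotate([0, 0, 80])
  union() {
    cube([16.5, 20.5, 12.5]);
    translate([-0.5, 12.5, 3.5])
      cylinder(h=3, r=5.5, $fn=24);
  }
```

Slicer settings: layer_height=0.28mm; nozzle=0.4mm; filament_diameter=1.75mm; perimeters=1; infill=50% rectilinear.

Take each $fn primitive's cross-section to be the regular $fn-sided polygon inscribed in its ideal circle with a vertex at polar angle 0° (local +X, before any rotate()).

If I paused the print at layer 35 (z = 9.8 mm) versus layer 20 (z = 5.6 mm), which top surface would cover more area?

Layer 35 (z = 9.8): the cube is present — its section is the full 16.5×20.5 rectangle (area 338.25 mm²); the cylinder at (-0.5, 12.5) is not intersected at this z (z outside [3.5, 6.5]); Merging all regions: only the 16.5×20.5 cube is present, so the union is just that shape — area = 338.25 mm²; (rotated 80° about Z; rotation is an isometry so areas/perimeters/island counts are preserved). So its area = 338.25 mm². Layer 20 (z = 5.6): the cube (footprint 16.5×20.5) is included at this height (area 338.25 mm²); the r=5.5 cylinder at (-0.5, 12.5) gives a regular 24-gon of circumradius 5.5 (constant along its height) (area = (24/2)·5.500²·sin(360°/24) = 93.95 mm²); Merging all regions: the regions partially overlap — summed areas 432.20 mm² minus the doubly-counted overlap 41.51 mm² gives 390.69 mm² — area = 390.69 mm²; (rotated 80° about Z; rotation is an isometry so areas/perimeters/island counts are preserved). So its area = 390.69 mm². Layer 20 is larger (390.69 vs 338.25 mm²).

layer 20 (z = 5.6 mm)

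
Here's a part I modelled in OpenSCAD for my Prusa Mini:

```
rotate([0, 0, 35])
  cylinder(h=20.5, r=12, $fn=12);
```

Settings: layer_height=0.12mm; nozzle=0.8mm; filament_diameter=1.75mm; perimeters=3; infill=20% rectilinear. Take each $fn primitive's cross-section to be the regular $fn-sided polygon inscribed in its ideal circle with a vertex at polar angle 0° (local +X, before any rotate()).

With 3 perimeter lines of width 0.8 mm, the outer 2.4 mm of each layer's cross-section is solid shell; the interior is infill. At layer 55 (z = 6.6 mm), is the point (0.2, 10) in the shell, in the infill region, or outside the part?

At z = 6.6 mm: the cylinder: section is a regular 12-gon, circumradius r=12; (whole slice rotated 35° about Z — lengths, areas and connectivity unchanged). Overall, the cross-section is a single solid region. Undo the 35° rotation: the query point maps to (5.900, 8.077) in the un-rotated model frame. The nearest boundary edge runs (10.39, 6.00)→(6.00, 10.39); distance from the point to it = 1.71 mm. The point is inside the cross-section, 1.71 mm from the nearest boundary — within the 2.4 mm shell band (3 × 0.8).

shell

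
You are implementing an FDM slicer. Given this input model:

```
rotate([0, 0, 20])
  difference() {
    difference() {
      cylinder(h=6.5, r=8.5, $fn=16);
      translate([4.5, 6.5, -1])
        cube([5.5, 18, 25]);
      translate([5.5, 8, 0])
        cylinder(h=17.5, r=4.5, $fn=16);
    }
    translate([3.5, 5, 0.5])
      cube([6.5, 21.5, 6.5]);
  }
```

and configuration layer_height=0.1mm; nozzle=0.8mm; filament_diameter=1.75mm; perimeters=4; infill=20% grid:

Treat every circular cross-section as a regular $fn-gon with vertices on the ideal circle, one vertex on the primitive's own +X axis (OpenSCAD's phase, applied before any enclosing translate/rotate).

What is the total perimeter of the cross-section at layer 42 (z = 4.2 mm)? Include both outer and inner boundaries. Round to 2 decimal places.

54.31 mm

At z = 4.2 mm: the r=8.5 cylinder contributes a regular 16-gon of circumradius 8.5 (perimeter = 2·16·8.500·sin(180°/16) = 53.06 mm); the cube at (4.5, 6.5) is present — its section is the full 5.5×18 rectangle (perimeter 47.00 mm); the cylinder at (5.5, 8): section is a regular 16-gon, circumradius r=4.5 (perimeter = 2·16·4.500·sin(180°/16) = 28.09 mm); Taking the first minus the rest: starting from the r=8.5 cylinder, the 5.5×18 cube at (4.5, 6.5) partially overlaps it — only the 0.20 mm² overlap (of its 99.00 mm²) is removed, clipping the outline; the r=4.5 cylinder at (5.5, 8) partially overlaps it — only the 16.49 mm² overlap (of its 61.99 mm²) is removed, clipping the outline — boundary = 54.31 mm; the cube at (3.5, 5) is present — its section is the full 6.5×21.5 rectangle (perimeter 56.00 mm); After the difference (first − rest): starting from the result so far, the 6.5×21.5 cube at (3.5, 5) misses the remaining region (no effect) — boundary = 54.31 mm; (whole slice rotated 20° about Z — lengths, areas and connectivity unchanged). Overall, the cross-section is a single solid region. Total boundary length (outer) = 54.31 mm.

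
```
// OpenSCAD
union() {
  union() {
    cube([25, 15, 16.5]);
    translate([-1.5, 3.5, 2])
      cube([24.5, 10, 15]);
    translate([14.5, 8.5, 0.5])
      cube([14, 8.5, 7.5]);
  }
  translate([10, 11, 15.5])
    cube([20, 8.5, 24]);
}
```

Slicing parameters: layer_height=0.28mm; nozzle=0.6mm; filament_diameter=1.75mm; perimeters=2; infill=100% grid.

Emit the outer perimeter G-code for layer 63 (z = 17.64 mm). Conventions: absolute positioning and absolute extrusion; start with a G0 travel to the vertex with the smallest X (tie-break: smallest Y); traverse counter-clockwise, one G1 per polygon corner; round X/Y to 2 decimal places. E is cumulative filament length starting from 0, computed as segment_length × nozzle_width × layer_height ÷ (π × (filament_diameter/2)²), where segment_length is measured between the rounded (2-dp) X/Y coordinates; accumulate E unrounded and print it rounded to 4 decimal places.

At z = 17.64 mm: the cube is not intersected at this z (z outside [0, 16.5]); the cube at (-1.5, 3.5) does not reach this height (z outside [2, 17]); the cube at (14.5, 8.5) is absent (z outside [0.5, 8]); Merging all regions: nothing is present at this height; the cube at (10, 11) is present — its section is the full 20×8.5 rectangle; Taking the union: only the 20×8.5 cube at (10, 11) is present, so the union is just that shape — 1 connected region. The outline is a single polygon with 4 vertices. Extrusion per mm of travel: 0.6 × 0.28 / (π × 0.875²) = 0.069846. Accumulating E over each segment gives final E = 3.9812.

G0 X10.00 Y11.00 Z17.64
G1 X30.00 Y11.00 E1.3969
G1 X30.00 Y19.50 E1.9906
G1 X10.00 Y19.50 E3.3875
G1 X10.00 Y11.00 E3.9812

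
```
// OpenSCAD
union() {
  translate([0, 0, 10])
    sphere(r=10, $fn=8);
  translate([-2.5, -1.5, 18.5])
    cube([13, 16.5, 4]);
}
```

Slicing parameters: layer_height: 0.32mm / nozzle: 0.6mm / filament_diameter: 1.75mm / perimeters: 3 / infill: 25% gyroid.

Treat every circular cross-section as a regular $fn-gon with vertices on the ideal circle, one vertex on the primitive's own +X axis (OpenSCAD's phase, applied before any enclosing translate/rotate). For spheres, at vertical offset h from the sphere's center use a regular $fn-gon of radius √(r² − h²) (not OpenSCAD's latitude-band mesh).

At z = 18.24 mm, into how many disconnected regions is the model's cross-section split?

1

At z = 18.24 mm: the sphere: section is a regular 8-gon, circumradius = √(r²−h²) = √(10²−8.24²) = 5.666; the cube at (-2.5, -1.5) does not reach this height (z outside [18.5, 22.5]); Combining (union): only the r=10 sphere is present, so the union is just that shape — 1 connected region. The result has 1 disconnected region.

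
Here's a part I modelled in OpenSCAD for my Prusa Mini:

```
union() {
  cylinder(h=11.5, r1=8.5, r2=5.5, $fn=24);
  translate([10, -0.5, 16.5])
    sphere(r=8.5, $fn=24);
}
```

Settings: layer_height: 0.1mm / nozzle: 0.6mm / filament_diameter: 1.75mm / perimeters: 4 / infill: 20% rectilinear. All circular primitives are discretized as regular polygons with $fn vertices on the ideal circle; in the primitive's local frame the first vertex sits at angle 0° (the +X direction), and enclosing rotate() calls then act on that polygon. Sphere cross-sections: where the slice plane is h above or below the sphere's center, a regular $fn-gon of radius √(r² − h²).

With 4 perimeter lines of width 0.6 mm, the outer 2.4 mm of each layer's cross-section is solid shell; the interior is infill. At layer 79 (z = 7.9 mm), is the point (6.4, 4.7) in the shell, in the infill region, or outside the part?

outside

At z = 7.9 mm: the cone contributes a regular 24-gon of circumradius 6.439 (interpolated between r1=8.5 and r2=5.5 at t=0.687); the sphere at (10, -0.5) is not intersected at this z (|z−center|=8.600 > r=8.5); Merging all regions: only the cone is present, so the union is just that shape — 1 connected region. Overall, the cross-section is a single solid region. The nearest boundary edge runs (5.58, 3.22)→(4.55, 4.55); distance from the point to it = 1.55 mm. The point is not inside any of the regions above, so it lies outside the cross-section (1.55 mm from the nearest boundary).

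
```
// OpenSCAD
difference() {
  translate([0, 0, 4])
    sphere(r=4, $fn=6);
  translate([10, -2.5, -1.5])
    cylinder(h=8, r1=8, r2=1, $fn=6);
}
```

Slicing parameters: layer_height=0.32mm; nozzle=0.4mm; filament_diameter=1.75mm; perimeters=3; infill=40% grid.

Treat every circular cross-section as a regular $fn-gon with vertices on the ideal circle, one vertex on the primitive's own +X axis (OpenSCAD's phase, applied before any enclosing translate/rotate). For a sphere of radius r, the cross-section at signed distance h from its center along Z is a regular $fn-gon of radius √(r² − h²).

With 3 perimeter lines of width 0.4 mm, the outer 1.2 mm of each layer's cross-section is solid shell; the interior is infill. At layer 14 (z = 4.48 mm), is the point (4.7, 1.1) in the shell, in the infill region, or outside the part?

At z = 4.48 mm: the sphere: section is a regular 6-gon, circumradius = √(r²−h²) = √(4²−0.48²) = 3.971; the cone at (10, -2.5) contributes a regular 6-gon of circumradius 2.768 (interpolated between r1=8 and r2=1 at t=0.748); Taking the first minus the rest: starting from the r=4 sphere, the cone at (10, -2.5) misses the remaining region (no effect) — 1 connected region. Overall, the cross-section is a single solid region. The nearest boundary edge runs (1.99, 3.44)→(3.97, 0.00); distance from the point to it = 1.18 mm. The point is not inside any of the regions above, so it lies outside the cross-section (1.18 mm from the nearest boundary).

outside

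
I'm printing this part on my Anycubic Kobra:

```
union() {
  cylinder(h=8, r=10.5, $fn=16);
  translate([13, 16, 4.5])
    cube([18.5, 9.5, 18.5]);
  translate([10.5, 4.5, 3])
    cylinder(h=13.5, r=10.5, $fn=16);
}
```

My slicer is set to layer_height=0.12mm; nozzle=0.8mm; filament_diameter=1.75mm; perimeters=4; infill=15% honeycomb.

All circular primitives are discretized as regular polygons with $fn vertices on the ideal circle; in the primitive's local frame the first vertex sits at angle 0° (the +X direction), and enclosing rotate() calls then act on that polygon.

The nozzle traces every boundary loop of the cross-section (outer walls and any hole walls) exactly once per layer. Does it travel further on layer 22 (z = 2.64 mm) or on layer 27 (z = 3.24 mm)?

Layer 22 (z = 2.64): the r=10.5 cylinder contributes a regular 16-gon of circumradius 10.5 (perimeter = 2·16·10.500·sin(180°/16) = 65.55 mm); the cube at (13, 16) is absent (z outside [4.5, 23]); the cylinder at (10.5, 4.5) does not reach this height (z outside [3, 16.5]); Combining (union): only the r=10.5 cylinder is present, so the union is just that shape — boundary = 65.55 mm. So its perimeter = 65.55 mm. Layer 27 (z = 3.24): the cylinder: section is a regular 16-gon, circumradius r=10.5 (perimeter = 2·16·10.500·sin(180°/16) = 65.55 mm); the cube at (13, 16) does not reach this height (z outside [4.5, 23]); the r=10.5 cylinder at (10.5, 4.5) contributes a regular 16-gon of circumradius 10.5 (perimeter = 2·16·10.500·sin(180°/16) = 65.55 mm); Taking the union: the regions partially overlap (shared area 113.30 mm²), so the edge portions inside another operand are dropped and the merged outline is re-measured after clipping — boundary = 90.08 mm. So its perimeter = 90.08 mm. Layer 27 is larger (90.08 vs 65.55 mm).

layer 27 (z = 3.24 mm)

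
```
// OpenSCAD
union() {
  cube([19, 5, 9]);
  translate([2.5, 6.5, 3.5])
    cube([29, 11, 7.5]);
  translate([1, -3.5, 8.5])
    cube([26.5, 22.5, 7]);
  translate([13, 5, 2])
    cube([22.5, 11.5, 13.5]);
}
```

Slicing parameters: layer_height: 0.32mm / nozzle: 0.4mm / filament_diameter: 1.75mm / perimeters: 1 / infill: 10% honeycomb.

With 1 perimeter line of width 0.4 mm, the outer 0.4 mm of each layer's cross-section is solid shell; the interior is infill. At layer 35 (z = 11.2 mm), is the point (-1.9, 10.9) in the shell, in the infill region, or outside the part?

At z = 11.2 mm: the cube does not reach this height (z outside [0, 9]); the cube at (2.5, 6.5) is absent (z outside [3.5, 11]); the 26.5×22.5 cube at (1, -3.5) contributes its full rectangle; the cube at (13, 5) is present — its section is the full 22.5×11.5 rectangle; Merging all regions: the regions partially overlap (shared area 166.75 mm²), so overlapping operands fuse into one piece — 1 connected region. Overall, the cross-section is a single solid region. The nearest boundary edge runs (1.00, -3.50)→(1.00, 19.00); distance from the point to it = 2.90 mm. The point is not inside any of the regions above, so it lies outside the cross-section (2.90 mm from the nearest boundary).

outside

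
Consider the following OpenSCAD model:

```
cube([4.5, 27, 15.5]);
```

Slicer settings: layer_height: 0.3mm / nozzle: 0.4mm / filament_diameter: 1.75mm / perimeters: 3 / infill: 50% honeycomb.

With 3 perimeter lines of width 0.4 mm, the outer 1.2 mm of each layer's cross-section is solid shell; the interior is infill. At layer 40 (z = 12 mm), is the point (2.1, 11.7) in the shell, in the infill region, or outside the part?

At z = 12 mm: the cube (footprint 4.5×27) is included at this height. Overall, the cross-section is a single solid region. The nearest boundary edge runs (0.00, 27.00)→(0.00, 0.00); distance from the point to it = 2.10 mm. The point is inside the cross-section and 2.10 mm from the nearest boundary — more than the 1.2 mm shell width (3 × 0.4), so it's in the infill interior.

infill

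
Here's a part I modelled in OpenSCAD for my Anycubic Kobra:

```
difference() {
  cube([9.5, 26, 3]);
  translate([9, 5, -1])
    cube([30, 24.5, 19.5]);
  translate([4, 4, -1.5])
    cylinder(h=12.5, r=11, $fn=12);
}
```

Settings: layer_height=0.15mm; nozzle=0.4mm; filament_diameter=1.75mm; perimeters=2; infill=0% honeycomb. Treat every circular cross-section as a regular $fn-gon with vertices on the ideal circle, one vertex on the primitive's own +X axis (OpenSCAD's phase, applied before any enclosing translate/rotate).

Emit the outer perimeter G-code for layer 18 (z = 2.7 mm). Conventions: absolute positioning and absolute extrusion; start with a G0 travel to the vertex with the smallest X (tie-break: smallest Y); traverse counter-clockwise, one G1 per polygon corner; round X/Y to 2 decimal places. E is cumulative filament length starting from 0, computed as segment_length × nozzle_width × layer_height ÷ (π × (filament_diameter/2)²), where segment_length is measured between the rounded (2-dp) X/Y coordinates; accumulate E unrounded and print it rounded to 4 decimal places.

G0 X0.00 Y13.93 Z2.70
G1 X4.00 Y15.00 E0.1033
G1 X9.00 Y13.66 E0.2324
G1 X9.00 Y26.00 E0.5402
G1 X0.00 Y26.00 E0.7647
G1 X0.00 Y13.93 E1.0658

At z = 2.7 mm: the cube is present — its section is the full 9.5×26 rectangle; the cube at (9, 5) (footprint 30×24.5) is included at this height; the r=11 cylinder at (4, 4) gives a regular 12-gon of circumradius 11 (constant along its height); After the difference (first − rest): starting from the 9.5×26 cube, the 30×24.5 cube at (9, 5) partially overlaps it — only the 10.50 mm² overlap (of its 735.00 mm²) is removed, clipping the outline; the r=11 cylinder at (4, 4) partially overlaps it — only the 132.01 mm² overlap (of its 363.00 mm²) is removed, clipping the outline — 1 connected region. The outline is a single polygon with 5 vertices. Extrusion per mm of travel: 0.4 × 0.15 / (π × 0.875²) = 0.024945. Accumulating E over each segment gives final E = 1.0658.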